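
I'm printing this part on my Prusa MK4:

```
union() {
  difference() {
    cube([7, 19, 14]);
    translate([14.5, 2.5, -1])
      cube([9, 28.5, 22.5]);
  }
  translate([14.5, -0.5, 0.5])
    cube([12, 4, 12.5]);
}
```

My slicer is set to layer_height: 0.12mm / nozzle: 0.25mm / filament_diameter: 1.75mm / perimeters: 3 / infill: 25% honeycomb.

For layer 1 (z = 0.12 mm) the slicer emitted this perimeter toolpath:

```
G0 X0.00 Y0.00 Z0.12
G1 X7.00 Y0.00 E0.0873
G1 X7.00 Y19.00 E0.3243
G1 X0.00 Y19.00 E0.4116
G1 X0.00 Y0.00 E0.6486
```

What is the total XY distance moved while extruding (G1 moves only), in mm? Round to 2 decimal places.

Sum the Euclidean lengths of each G1 segment: total = 52.00 mm.

52.00 mm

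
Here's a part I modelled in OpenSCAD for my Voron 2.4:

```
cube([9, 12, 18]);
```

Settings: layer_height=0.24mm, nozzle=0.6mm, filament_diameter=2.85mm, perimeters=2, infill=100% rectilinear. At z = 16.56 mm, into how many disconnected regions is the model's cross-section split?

1

At z = 16.56 mm: the 9×12 cube contributes its full rectangle. The result has 1 disconnected region.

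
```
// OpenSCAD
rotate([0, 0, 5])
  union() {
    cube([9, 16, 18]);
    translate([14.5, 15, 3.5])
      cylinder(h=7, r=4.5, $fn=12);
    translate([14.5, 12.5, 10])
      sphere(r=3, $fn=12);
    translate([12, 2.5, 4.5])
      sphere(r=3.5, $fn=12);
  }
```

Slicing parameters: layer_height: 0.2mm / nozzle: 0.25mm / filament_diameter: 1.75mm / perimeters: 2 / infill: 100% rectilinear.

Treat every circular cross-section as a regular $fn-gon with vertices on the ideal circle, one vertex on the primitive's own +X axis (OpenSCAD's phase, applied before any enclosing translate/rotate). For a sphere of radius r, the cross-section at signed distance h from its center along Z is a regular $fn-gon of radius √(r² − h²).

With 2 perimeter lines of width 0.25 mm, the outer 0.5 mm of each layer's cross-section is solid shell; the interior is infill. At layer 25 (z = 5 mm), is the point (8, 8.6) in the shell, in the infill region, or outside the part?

shell

At z = 5 mm: the cube is present — its section is the full 9×16 rectangle; the cylinder at (14.5, 15): section is a regular 12-gon, circumradius r=4.5; the sphere at (14.5, 12.5) does not reach this height (|z−center|=5.000 > r=3); the r=3.5 sphere at (12, 2.5) contributes a regular 12-gon of circumradius √(3.5²−0.5²) = 3.464; Merging all regions: the regions partially overlap (shared area 0.80 mm²), so overlapping operands fuse into one piece — 2 connected regions; (whole slice rotated 5° about Z — lengths, areas and connectivity unchanged). Overall, the cross-section has 2 separate islands. Undo the 5° rotation: the query point maps to (8.719, 7.870) in the un-rotated model frame. The nearest boundary edge runs (9.00, 16.00)→(9.00, 4.23); distance from the point to it = 0.28 mm. (Shell/infill is judged within the island containing the point — the largest one.) The point is inside the cross-section, 0.28 mm from the nearest boundary — within the 0.5 mm shell band (2 × 0.25).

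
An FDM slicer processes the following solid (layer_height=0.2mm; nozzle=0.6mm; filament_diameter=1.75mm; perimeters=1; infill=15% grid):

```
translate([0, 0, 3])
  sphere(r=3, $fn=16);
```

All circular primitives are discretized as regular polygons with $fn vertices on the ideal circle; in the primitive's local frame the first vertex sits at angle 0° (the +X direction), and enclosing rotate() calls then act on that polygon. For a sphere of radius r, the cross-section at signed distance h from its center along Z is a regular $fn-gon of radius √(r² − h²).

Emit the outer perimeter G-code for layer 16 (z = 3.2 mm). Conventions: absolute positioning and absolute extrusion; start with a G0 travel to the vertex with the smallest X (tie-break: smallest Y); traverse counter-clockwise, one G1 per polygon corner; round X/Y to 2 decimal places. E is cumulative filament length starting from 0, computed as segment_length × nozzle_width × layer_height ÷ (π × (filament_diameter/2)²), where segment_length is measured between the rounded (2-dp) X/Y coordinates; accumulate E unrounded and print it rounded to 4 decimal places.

G0 X-2.99 Y0.00 Z3.20
G1 X-2.77 Y-1.15 E0.0584
G1 X-2.12 Y-2.12 E0.1167
G1 X-1.15 Y-2.77 E0.1749
G1 X0.00 Y-2.99 E0.2333
G1 X1.15 Y-2.77 E0.2918
G1 X2.12 Y-2.12 E0.3500
G1 X2.77 Y-1.15 E0.4083
G1 X2.99 Y0.00 E0.4667
G1 X2.77 Y1.15 E0.5251
G1 X2.12 Y2.12 E0.5833
G1 X1.15 Y2.77 E0.6416
G1 X0.00 Y2.99 E0.7000
G1 X-1.15 Y2.77 E0.7584
G1 X-2.12 Y2.12 E0.8167
G1 X-2.77 Y1.15 E0.8749
G1 X-2.99 Y0.00 E0.9333

At z = 3.2 mm: the r=3 sphere slices to a regular 16-gon of circumradius 2.993 (√(r²−h²) with h=0.2 from center). The outline is a single polygon with 16 vertices. Extrusion per mm of travel: 0.6 × 0.2 / (π × 0.875²) = 0.049890. Accumulating E over each segment gives final E = 0.9333.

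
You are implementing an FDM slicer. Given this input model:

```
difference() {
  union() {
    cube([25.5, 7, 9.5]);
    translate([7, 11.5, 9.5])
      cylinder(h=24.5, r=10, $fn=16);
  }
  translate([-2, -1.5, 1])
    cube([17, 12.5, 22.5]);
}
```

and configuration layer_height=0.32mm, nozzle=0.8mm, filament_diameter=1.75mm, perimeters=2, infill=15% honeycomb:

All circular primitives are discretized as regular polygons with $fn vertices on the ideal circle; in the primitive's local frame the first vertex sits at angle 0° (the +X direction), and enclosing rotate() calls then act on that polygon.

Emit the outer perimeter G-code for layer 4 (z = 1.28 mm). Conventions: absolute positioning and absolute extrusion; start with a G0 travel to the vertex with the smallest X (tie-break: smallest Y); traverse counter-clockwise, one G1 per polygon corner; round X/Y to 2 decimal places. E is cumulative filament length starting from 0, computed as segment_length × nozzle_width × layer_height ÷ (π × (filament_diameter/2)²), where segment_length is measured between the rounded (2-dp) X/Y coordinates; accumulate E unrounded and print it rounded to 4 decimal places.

G0 X15.00 Y0.00 Z1.28
G1 X25.50 Y0.00 E1.1175
G1 X25.50 Y7.00 E1.8626
G1 X15.00 Y7.00 E2.9801
G1 X15.00 Y0.00 E3.7251

At z = 1.28 mm: the cube (footprint 25.5×7) is included at this height; the cylinder at (7, 11.5) is not intersected at this z (z outside [9.5, 34]); Merging all regions: only the 25.5×7 cube is present, so the union is just that shape — 1 connected region; the cube at (-2, -1.5) is present — its section is the full 17×12.5 rectangle; After the difference (first − rest): starting from that combined region, the 17×12.5 cube at (-2, -1.5) partially overlaps it — only the 105.00 mm² overlap (of its 212.50 mm²) is removed, clipping the outline — 1 connected region. The outline is a single polygon with 4 vertices. Extrusion per mm of travel: 0.8 × 0.32 / (π × 0.875²) = 0.106432. Accumulating E over each segment gives final E = 3.7251.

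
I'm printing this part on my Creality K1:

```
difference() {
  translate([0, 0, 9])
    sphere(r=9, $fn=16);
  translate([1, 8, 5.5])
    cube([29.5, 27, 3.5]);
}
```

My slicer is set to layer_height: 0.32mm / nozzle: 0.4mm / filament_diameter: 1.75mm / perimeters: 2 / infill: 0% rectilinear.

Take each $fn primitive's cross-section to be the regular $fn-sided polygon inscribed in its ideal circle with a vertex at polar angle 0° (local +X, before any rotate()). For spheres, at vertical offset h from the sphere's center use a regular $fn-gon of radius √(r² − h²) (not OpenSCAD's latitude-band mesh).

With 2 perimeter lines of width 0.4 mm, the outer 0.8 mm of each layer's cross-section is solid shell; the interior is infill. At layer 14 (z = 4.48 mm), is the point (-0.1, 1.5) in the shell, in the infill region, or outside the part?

At z = 4.48 mm: the r=9 sphere contributes a regular 16-gon of circumradius √(9²−4.52²) = 7.783; the cube at (1, 8) is not intersected at this z (z outside [5.5, 9]); Subtracting the remaining from the first: none of the subtracted shapes is present at this height, so the r=9 sphere is unchanged — 1 connected region. Overall, the cross-section is a single solid region. The nearest boundary edge runs (0.00, 7.78)→(-2.98, 7.19); distance from the point to it = 6.14 mm. The point is inside the cross-section and 6.14 mm from the nearest boundary — more than the 0.8 mm shell width (2 × 0.4), so it's in the infill interior.

infill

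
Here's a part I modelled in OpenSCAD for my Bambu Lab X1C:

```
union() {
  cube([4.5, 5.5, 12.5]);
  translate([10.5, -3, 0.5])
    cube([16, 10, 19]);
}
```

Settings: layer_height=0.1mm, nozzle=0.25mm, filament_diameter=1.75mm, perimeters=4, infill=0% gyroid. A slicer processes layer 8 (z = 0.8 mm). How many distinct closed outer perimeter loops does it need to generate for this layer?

2

At z = 0.8 mm: the 4.5×5.5 cube contributes its full rectangle; the cube at (10.5, -3) is present — its section is the full 16×10 rectangle; Taking the union: the 2 present regions are separate (no shared area or edge), so areas and boundary lengths simply add and each stays a separate island — 2 connected regions. The result has 2 disconnected regions.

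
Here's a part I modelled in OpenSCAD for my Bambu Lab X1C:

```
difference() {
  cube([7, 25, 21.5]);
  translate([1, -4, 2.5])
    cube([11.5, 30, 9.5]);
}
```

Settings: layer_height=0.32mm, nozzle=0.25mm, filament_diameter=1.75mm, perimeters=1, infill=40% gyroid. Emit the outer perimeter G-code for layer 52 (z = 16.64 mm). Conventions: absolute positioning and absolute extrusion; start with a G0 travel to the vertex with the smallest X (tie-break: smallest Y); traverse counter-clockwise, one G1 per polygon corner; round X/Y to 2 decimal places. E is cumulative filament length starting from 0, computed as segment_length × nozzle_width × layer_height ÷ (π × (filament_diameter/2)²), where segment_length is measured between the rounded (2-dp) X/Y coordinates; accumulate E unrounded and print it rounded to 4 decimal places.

At z = 16.64 mm: the cube (footprint 7×25) is included at this height; the cube at (1, -4) is not intersected at this z (z outside [2.5, 12]); After the difference (first − rest): none of the subtracted shapes is present at this height, so the 7×25 cube is unchanged — 1 connected region. The outline is a single polygon with 4 vertices. Extrusion per mm of travel: 0.25 × 0.32 / (π × 0.875²) = 0.033260. Accumulating E over each segment gives final E = 2.1286.

G0 X0.00 Y0.00 Z16.64
G1 X7.00 Y0.00 E0.2328
G1 X7.00 Y25.00 E1.0643
G1 X0.00 Y25.00 E1.2971
G1 X0.00 Y0.00 E2.1286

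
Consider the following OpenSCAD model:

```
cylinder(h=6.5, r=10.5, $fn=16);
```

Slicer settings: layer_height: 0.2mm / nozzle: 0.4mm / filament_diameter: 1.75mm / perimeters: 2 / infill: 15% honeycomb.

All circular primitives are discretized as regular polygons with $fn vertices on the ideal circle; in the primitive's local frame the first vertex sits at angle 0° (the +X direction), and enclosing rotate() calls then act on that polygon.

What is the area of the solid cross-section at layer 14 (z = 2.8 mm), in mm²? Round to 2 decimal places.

337.53 mm²

At z = 2.8 mm: the r=10.5 cylinder contributes a regular 16-gon of circumradius 10.5 (area = (16/2)·10.500²·sin(360°/16) = 337.53 mm²). Overall, the cross-section is a single solid region. Net area = 337.53 mm².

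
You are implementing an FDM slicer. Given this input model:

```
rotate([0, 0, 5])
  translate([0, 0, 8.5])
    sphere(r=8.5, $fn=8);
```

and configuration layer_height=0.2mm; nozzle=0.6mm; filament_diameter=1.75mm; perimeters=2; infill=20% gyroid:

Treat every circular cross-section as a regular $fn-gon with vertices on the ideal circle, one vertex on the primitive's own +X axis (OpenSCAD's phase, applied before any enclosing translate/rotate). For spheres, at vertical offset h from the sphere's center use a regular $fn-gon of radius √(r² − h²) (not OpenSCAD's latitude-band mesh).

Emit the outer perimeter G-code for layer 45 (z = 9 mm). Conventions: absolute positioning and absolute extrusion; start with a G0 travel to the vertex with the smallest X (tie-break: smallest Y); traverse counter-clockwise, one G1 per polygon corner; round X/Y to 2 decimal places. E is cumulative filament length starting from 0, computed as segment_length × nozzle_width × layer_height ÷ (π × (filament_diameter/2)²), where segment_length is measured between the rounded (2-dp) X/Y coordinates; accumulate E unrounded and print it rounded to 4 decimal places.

G0 X-8.45 Y-0.74 Z9.00
G1 X-5.45 Y-6.50 E0.3240
G1 X0.74 Y-8.45 E0.6478
G1 X6.50 Y-5.45 E0.9718
G1 X8.45 Y0.74 E1.2956
G1 X5.45 Y6.50 E1.6196
G1 X-0.74 Y8.45 E1.9434
G1 X-6.50 Y5.45 E2.2674
G1 X-8.45 Y-0.74 E2.5912

At z = 9 mm: the sphere: section is a regular 8-gon, circumradius = √(r²−h²) = √(8.5²−0.5²) = 8.485; (rotated 5° about Z; rotation is an isometry so areas/perimeters/island counts are preserved). The outline is a single polygon with 8 vertices. Extrusion per mm of travel: 0.6 × 0.2 / (π × 0.875²) = 0.049890. Accumulating E over each segment gives final E = 2.5912.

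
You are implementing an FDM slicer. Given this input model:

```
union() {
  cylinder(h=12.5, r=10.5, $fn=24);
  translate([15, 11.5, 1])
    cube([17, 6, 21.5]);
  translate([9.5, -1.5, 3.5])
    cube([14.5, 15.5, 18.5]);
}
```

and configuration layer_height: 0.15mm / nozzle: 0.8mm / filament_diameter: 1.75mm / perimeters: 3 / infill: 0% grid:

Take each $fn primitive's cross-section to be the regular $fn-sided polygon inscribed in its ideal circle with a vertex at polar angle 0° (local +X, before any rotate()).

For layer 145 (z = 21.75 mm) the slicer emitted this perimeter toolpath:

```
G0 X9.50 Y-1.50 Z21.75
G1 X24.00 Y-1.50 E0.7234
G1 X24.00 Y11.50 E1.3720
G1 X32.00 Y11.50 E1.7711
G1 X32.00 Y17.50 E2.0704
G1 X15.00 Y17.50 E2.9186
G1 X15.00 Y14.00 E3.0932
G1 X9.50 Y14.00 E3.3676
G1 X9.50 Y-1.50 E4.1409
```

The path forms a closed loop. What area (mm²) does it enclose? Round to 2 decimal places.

Apply the shoelace formula to the sequence of (X, Y) vertices; enclosed area = 304.25 mm².

304.25 mm²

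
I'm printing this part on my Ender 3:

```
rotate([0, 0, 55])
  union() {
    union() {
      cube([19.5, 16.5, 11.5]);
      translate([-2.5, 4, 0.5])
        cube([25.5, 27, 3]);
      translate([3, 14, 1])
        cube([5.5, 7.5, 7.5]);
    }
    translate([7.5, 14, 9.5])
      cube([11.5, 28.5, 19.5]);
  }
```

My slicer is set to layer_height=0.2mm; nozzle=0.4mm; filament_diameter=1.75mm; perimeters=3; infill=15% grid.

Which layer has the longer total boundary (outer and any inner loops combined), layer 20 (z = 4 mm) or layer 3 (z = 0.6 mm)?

Layer 20 (z = 4): the 19.5×16.5 cube contributes its full rectangle (perimeter 72.00 mm); the cube at (-2.5, 4) is not intersected at this z (z outside [0.5, 3.5]); the cube at (3, 14) is present — its section is the full 5.5×7.5 rectangle (perimeter 26.00 mm); Taking the union: the regions partially overlap (shared area 13.75 mm²), so the edge portions inside another operand are dropped and the merged outline is re-measured after clipping — boundary = 82.00 mm; the cube at (7.5, 14) is not intersected at this z (z outside [9.5, 29]); Combining (union): only that combined region is present, so the union is just that shape — boundary = 82.00 mm; (whole slice rotated 55° about Z — lengths, areas and connectivity unchanged). So its perimeter = 82.00 mm. Layer 3 (z = 0.6): the cube (footprint 19.5×16.5) is included at this height (perimeter 72.00 mm); the 25.5×27 cube at (-2.5, 4) contributes its full rectangle (perimeter 105.00 mm); the cube at (3, 14) is not intersected at this z (z outside [1, 8.5]); Taking the union: the regions partially overlap (shared area 243.75 mm²), so the edge portions inside another operand are dropped and the merged outline is re-measured after clipping — boundary = 113.00 mm; the cube at (7.5, 14) is not intersected at this z (z outside [9.5, 29]); Merging all regions: only that combined region is present, so the union is just that shape — boundary = 113.00 mm; (whole slice rotated 55° about Z — lengths, areas and connectivity unchanged). So its perimeter = 113.00 mm. Layer 3 is larger (113.00 vs 82.00 mm).

layer 3 (z = 0.6 mm)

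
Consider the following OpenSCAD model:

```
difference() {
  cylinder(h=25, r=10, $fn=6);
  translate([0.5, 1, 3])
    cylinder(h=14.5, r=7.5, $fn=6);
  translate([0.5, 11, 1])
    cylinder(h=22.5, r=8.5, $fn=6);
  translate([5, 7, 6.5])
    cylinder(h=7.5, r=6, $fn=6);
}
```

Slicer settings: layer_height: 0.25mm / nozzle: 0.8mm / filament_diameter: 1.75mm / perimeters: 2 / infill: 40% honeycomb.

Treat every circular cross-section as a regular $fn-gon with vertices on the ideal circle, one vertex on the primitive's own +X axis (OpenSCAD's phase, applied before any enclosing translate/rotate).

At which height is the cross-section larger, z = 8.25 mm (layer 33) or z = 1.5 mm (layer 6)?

layer 6 (z = 1.5 mm)

Layer 33 (z = 8.25): the r=10 cylinder contributes a regular 6-gon of circumradius 10 (area = (6/2)·10.000²·sin(360°/6) = 259.81 mm²); the cylinder at (0.5, 1): section is a regular 6-gon, circumradius r=7.5 (area = (6/2)·7.500²·sin(360°/6) = 146.14 mm²); the r=8.5 cylinder at (0.5, 11) contributes a regular 6-gon of circumradius 8.5 (area = (6/2)·8.500²·sin(360°/6) = 187.71 mm²); the r=6 cylinder at (5, 7) gives a regular 6-gon of circumradius 6 (constant along its height) (area = (6/2)·6.000²·sin(360°/6) = 93.53 mm²); After the difference (first − rest): starting from the r=10 cylinder (259.81 mm²), the r=7.5 cylinder at (0.5, 1) lies wholly inside it (removes its full 146.14 mm² and its 45.00 mm outline becomes a hole wall); the r=8.5 cylinder at (0.5, 11) partially overlaps it — only the 18.10 mm² overlap (of its 187.71 mm²) is removed, clipping the outline; the r=6 cylinder at (5, 7) partially overlaps it — only the 5.22 mm² overlap (of its 93.53 mm²) is removed, clipping the outline — area = 90.35 mm². So its area = 90.35 mm². Layer 6 (z = 1.5): the r=10 cylinder contributes a regular 6-gon of circumradius 10 (area = (6/2)·10.000²·sin(360°/6) = 259.81 mm²); the cylinder at (0.5, 1) is not intersected at this z (z outside [3, 17.5]); the cylinder at (0.5, 11): section is a regular 6-gon, circumradius r=8.5 (area = (6/2)·8.500²·sin(360°/6) = 187.71 mm²); the cylinder at (5, 7) is not intersected at this z (z outside [6.5, 14]); Taking the first minus the rest: starting from the r=10 cylinder (259.81 mm²), the r=8.5 cylinder at (0.5, 11) partially overlaps it — only the 53.02 mm² overlap (of its 187.71 mm²) is removed, clipping the outline — area = 206.78 mm². So its area = 206.78 mm². Layer 6 is larger (206.78 vs 90.35 mm²).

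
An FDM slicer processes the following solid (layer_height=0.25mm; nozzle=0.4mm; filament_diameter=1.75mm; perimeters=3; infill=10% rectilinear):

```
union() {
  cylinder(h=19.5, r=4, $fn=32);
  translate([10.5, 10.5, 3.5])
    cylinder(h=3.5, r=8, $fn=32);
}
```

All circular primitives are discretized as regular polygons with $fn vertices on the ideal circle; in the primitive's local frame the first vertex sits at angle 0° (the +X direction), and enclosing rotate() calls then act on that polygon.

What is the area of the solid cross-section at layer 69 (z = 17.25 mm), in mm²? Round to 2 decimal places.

49.94 mm²

At z = 17.25 mm: the cylinder: section is a regular 32-gon, circumradius r=4 (area = (32/2)·4.000²·sin(360°/32) = 49.94 mm²); the cylinder at (10.5, 10.5) is not intersected at this z (z outside [3.5, 7]); Taking the union: only the r=4 cylinder is present, so the union is just that shape — area = 49.94 mm². Overall, the cross-section is a single solid region. Net area = 49.94 mm².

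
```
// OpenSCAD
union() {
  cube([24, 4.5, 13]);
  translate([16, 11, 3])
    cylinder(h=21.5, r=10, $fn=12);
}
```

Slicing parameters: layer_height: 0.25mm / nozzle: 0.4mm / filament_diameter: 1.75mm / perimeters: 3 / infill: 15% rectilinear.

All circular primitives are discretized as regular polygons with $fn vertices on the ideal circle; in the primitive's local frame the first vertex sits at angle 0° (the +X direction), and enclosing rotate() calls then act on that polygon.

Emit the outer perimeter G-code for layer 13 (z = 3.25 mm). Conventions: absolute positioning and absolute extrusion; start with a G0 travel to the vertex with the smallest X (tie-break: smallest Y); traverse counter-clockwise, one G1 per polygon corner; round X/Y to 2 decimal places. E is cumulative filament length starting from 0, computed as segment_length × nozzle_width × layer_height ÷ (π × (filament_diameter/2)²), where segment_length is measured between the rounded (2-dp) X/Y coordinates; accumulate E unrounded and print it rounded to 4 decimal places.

G0 X0.00 Y0.00 Z3.25
G1 X24.00 Y0.00 E0.9978
G1 X24.00 Y4.50 E1.1849
G1 X23.16 Y4.50 E1.2198
G1 X24.66 Y6.00 E1.3080
G1 X26.00 Y11.00 E1.5232
G1 X24.66 Y16.00 E1.7384
G1 X21.00 Y19.66 E1.9536
G1 X16.00 Y21.00 E2.1688
G1 X11.00 Y19.66 E2.3841
G1 X7.34 Y16.00 E2.5992
G1 X6.00 Y11.00 E2.8145
G1 X7.34 Y6.00 E3.0297
G1 X8.84 Y4.50 E3.1179
G1 X0.00 Y4.50 E3.4854
G1 X0.00 Y0.00 E3.6725

At z = 3.25 mm: the 24×4.5 cube contributes its full rectangle; the r=10 cylinder at (16, 11) gives a regular 12-gon of circumradius 10 (constant along its height); Taking the union: the regions partially overlap (shared area 32.97 mm²), so overlapping operands fuse into one piece — 1 connected region. The outline is a single polygon with 15 vertices. Extrusion per mm of travel: 0.4 × 0.25 / (π × 0.875²) = 0.041575. Accumulating E over each segment gives final E = 3.6725.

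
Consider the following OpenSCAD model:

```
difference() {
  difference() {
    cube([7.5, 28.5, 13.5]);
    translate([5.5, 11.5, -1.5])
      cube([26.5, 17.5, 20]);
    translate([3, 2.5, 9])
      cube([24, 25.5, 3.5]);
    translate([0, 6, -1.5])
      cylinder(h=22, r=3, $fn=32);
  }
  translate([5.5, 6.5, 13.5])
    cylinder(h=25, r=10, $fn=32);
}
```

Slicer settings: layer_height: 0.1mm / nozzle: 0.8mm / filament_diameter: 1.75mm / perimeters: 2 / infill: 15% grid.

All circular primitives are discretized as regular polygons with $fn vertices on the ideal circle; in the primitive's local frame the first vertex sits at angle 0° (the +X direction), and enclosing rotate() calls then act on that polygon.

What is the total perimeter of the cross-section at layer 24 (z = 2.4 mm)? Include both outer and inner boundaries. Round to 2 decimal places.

75.41 mm

At z = 2.4 mm: the cube (footprint 7.5×28.5) is included at this height (perimeter 72.00 mm); the cube at (5.5, 11.5) (footprint 26.5×17.5) is included at this height (perimeter 88.00 mm); the cube at (3, 2.5) does not reach this height (z outside [9, 12.5]); the cylinder at (0, 6): section is a regular 32-gon, circumradius r=3 (perimeter = 2·32·3.000·sin(180°/32) = 18.82 mm); Subtracting the remaining from the first: starting from the 7.5×28.5 cube, the 26.5×17.5 cube at (5.5, 11.5) partially overlaps it — only the 34.00 mm² overlap (of its 463.75 mm²) is removed, clipping the outline; the r=3 cylinder at (0, 6) partially overlaps it — only the 14.05 mm² overlap (of its 28.09 mm²) is removed, clipping the outline — boundary = 75.41 mm; the cylinder at (5.5, 6.5) does not reach this height (z outside [13.5, 38.5]); Taking the first minus the rest: none of the subtracted shapes is present at this height, so the result so far is unchanged — boundary = 75.41 mm. Overall, the cross-section is a single solid region. Total boundary length (outer) = 75.41 mm.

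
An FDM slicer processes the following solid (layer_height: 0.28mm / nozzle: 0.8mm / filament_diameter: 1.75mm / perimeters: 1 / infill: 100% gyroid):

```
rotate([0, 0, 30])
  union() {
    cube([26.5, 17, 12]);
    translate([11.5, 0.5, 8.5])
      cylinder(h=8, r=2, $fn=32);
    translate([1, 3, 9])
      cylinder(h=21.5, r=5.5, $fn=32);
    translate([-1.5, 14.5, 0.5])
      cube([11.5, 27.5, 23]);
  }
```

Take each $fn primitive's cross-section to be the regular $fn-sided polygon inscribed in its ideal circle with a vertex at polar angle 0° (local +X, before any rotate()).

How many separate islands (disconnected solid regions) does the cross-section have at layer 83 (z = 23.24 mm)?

2

At z = 23.24 mm: the cube is not intersected at this z (z outside [0, 12]); the cylinder at (11.5, 0.5) does not reach this height (z outside [8.5, 16.5]); the cylinder at (1, 3): section is a regular 32-gon, circumradius r=5.5; the 11.5×27.5 cube at (-1.5, 14.5) contributes its full rectangle; Taking the union: the 2 present regions are separate (no shared area or edge), so areas and boundary lengths simply add and each stays a separate island — 2 connected regions; (rotated 30° about Z; rotation is an isometry so areas/perimeters/island counts are preserved). Overall, the cross-section has 2 separate islands. Island count = 2.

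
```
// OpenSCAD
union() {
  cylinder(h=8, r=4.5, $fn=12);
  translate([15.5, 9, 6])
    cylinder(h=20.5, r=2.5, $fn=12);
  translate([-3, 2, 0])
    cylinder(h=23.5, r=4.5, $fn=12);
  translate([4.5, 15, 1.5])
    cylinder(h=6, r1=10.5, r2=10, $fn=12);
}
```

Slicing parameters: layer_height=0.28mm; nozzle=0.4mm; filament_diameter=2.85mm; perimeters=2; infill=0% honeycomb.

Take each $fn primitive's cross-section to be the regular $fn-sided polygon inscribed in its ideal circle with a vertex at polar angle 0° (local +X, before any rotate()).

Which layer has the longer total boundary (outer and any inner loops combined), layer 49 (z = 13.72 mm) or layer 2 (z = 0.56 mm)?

layer 49 (z = 13.72 mm)

Layer 49 (z = 13.72): the cylinder is absent (z outside [0, 8]); the r=2.5 cylinder at (15.5, 9) gives a regular 12-gon of circumradius 2.5 (constant along its height) (perimeter = 2·12·2.500·sin(180°/12) = 15.53 mm); the r=4.5 cylinder at (-3, 2) contributes a regular 12-gon of circumradius 4.5 (perimeter = 2·12·4.500·sin(180°/12) = 27.95 mm); the cone at (4.5, 15) is absent (z outside [1.5, 7.5]); Combining (union): the 2 present regions are separate (no shared area or edge), so areas and boundary lengths simply add and each stays a separate island — boundary = 43.48 mm. So its perimeter = 43.48 mm. Layer 2 (z = 0.56): the cylinder: section is a regular 12-gon, circumradius r=4.5 (perimeter = 2·12·4.500·sin(180°/12) = 27.95 mm); the cylinder at (15.5, 9) is absent (z outside [6, 26.5]); the r=4.5 cylinder at (-3, 2) gives a regular 12-gon of circumradius 4.5 (constant along its height) (perimeter = 2·12·4.500·sin(180°/12) = 27.95 mm); the cone at (4.5, 15) is absent (z outside [1.5, 7.5]); Taking the union: the regions partially overlap (shared area 30.00 mm²), so the edge portions inside another operand are dropped and the merged outline is re-measured after clipping — boundary = 35.40 mm. So its perimeter = 35.40 mm. Layer 49 is larger (43.48 vs 35.40 mm).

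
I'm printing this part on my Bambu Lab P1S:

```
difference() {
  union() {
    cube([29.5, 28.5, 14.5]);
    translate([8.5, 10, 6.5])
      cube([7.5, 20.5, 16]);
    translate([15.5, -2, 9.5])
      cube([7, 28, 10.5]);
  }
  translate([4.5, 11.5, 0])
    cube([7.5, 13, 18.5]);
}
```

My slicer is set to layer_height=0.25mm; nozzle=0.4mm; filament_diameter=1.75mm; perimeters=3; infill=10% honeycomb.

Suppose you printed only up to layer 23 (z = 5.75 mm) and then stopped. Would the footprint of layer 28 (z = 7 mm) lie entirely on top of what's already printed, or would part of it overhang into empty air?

Compare the two slices. At z = 5.75: the cube is present — its section is the full 29.5×28.5 rectangle (area 840.75 mm²); the cube at (8.5, 10) is absent (z outside [6.5, 22.5]); the cube at (15.5, -2) is absent (z outside [9.5, 20]); Taking the union: only the 29.5×28.5 cube is present, so the union is just that shape — area = 840.75 mm²; the 7.5×13 cube at (4.5, 11.5) contributes its full rectangle (area 97.50 mm²); After the difference (first − rest): starting from that combined region (840.75 mm²), the 7.5×13 cube at (4.5, 11.5) lies wholly inside it (removes its full 97.50 mm² and its 41.00 mm outline becomes a hole wall) — area = 743.25 mm². At z = 7: the cube (footprint 29.5×28.5) is included at this height (area 840.75 mm²); the 7.5×20.5 cube at (8.5, 10) contributes its full rectangle (area 153.75 mm²); the cube at (15.5, -2) is not intersected at this z (z outside [9.5, 20]); Taking the union: the regions partially overlap — summed areas 994.50 mm² minus the doubly-counted overlap 138.75 mm² gives 855.75 mm² — area = 855.75 mm²; the cube at (4.5, 11.5) (footprint 7.5×13) is included at this height (area 97.50 mm²); After the difference (first − rest): starting from that combined region (855.75 mm²), the 7.5×13 cube at (4.5, 11.5) lies wholly inside it (removes its full 97.50 mm² and its 41.00 mm outline becomes a hole wall) — area = 758.25 mm². Checking containment: at z = 7 the cross-section extends beyond the z = 5.75 cross-section by about 15.00 mm².

part overhangs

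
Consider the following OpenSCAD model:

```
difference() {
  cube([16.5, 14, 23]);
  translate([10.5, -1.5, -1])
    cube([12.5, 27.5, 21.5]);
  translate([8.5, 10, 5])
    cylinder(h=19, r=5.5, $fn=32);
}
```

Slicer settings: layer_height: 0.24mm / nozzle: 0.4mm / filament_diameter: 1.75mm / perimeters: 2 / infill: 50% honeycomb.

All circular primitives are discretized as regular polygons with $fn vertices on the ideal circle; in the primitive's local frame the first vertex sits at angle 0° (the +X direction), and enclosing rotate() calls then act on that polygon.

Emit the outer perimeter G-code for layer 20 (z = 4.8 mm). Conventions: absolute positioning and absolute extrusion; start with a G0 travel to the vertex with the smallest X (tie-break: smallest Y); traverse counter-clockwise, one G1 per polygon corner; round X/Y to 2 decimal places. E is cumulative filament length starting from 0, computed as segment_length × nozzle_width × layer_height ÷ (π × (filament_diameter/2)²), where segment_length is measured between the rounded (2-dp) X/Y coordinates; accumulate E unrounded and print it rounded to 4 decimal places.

At z = 4.8 mm: the cube (footprint 16.5×14) is included at this height; the cube at (10.5, -1.5) (footprint 12.5×27.5) is included at this height; the cylinder at (8.5, 10) is absent (z outside [5, 24]); Taking the first minus the rest: starting from the 16.5×14 cube, the 12.5×27.5 cube at (10.5, -1.5) partially overlaps it — only the 84.00 mm² overlap (of its 343.75 mm²) is removed, clipping the outline — 1 connected region. The outline is a single polygon with 4 vertices. Extrusion per mm of travel: 0.4 × 0.24 / (π × 0.875²) = 0.039912. Accumulating E over each segment gives final E = 1.9557.

G0 X0.00 Y0.00 Z4.80
G1 X10.50 Y0.00 E0.4191
G1 X10.50 Y14.00 E0.9778
G1 X0.00 Y14.00 E1.3969
G1 X0.00 Y0.00 E1.9557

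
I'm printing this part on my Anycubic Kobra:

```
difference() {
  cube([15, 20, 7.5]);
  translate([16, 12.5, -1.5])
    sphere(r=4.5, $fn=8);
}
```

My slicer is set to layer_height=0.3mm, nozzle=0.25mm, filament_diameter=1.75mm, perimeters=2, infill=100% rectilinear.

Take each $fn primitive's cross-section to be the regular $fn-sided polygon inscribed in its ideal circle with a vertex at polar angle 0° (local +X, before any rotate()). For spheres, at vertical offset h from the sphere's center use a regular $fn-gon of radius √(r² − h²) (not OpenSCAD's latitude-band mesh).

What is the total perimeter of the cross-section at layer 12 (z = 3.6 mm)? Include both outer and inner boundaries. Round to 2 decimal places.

At z = 3.6 mm: the 15×20 cube contributes its full rectangle (perimeter 70.00 mm); the sphere at (16, 12.5) is absent (|z−center|=5.100 > r=4.5); Subtracting the remaining from the first: none of the subtracted shapes is present at this height, so the 15×20 cube is unchanged — boundary = 70.00 mm. Overall, the cross-section is a single solid region. Total boundary length (outer) = 70.00 mm.

70.00 mm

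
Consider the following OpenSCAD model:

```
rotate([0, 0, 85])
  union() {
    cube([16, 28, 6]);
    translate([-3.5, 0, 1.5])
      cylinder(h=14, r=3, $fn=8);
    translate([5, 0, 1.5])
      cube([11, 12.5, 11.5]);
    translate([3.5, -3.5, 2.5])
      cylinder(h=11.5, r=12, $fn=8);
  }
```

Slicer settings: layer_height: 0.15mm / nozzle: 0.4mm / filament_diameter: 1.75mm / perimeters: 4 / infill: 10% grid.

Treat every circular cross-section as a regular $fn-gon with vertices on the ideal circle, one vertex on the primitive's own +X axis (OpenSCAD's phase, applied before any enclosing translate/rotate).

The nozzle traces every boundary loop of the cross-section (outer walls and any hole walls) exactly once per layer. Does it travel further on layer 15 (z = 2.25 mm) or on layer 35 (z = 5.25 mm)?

layer 35 (z = 5.25 mm)

Layer 15 (z = 2.25): the cube (footprint 16×28) is included at this height (perimeter 88.00 mm); the r=3 cylinder at (-3.5, 0) contributes a regular 8-gon of circumradius 3 (perimeter = 2·8·3.000·sin(180°/8) = 18.37 mm); the cube at (5, 0) (footprint 11×12.5) is included at this height (perimeter 47.00 mm); the cylinder at (3.5, -3.5) is absent (z outside [2.5, 14]); Taking the union: the regions partially overlap (shared area 137.50 mm²), so the edge portions inside another operand are dropped and the merged outline is re-measured after clipping — boundary = 106.37 mm; (rotated 85° about Z; rotation is an isometry so areas/perimeters/island counts are preserved). So its perimeter = 106.37 mm. Layer 35 (z = 5.25): the cube (footprint 16×28) is included at this height (perimeter 88.00 mm); the r=3 cylinder at (-3.5, 0) gives a regular 8-gon of circumradius 3 (constant along its height) (perimeter = 2·8·3.000·sin(180°/8) = 18.37 mm); the cube at (5, 0) (footprint 11×12.5) is included at this height (perimeter 47.00 mm); the r=12 cylinder at (3.5, -3.5) contributes a regular 8-gon of circumradius 12 (perimeter = 2·8·12.000·sin(180°/8) = 73.48 mm); Merging all regions: the regions partially overlap (shared area 252.53 mm²), so the edge portions inside another operand are dropped and the merged outline is re-measured after clipping — boundary = 122.01 mm; (whole slice rotated 85° about Z — lengths, areas and connectivity unchanged). So its perimeter = 122.01 mm. Layer 35 is larger (122.01 vs 106.37 mm).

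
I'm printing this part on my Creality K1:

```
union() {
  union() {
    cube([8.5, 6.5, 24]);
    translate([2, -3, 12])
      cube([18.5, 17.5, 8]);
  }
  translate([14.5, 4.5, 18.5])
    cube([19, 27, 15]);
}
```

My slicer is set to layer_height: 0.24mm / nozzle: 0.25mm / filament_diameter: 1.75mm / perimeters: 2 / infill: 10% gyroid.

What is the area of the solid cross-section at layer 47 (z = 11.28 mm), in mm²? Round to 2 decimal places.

55.25 mm²

At z = 11.28 mm: the cube is present — its section is the full 8.5×6.5 rectangle (area 55.25 mm²); the cube at (2, -3) is not intersected at this z (z outside [12, 20]); Taking the union: only the 8.5×6.5 cube is present, so the union is just that shape — area = 55.25 mm²; the cube at (14.5, 4.5) is absent (z outside [18.5, 33.5]); Combining (union): only the result so far is present, so the union is just that shape — area = 55.25 mm². Overall, the cross-section is a single solid region. Net area = 55.25 mm².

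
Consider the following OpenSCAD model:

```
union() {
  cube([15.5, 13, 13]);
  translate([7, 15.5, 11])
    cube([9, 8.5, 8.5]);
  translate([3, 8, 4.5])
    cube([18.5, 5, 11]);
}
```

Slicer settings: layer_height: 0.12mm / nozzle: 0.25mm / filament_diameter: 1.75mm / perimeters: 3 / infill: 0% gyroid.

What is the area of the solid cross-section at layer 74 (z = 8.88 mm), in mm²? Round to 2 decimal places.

231.50 mm²

At z = 8.88 mm: the cube is present — its section is the full 15.5×13 rectangle (area 201.50 mm²); the cube at (7, 15.5) does not reach this height (z outside [11, 19.5]); the cube at (3, 8) is present — its section is the full 18.5×5 rectangle (area 92.50 mm²); Combining (union): the regions partially overlap — summed areas 294.00 mm² minus the doubly-counted overlap 62.50 mm² gives 231.50 mm² — area = 231.50 mm². Overall, the cross-section is a single solid region. Net area = 231.50 mm².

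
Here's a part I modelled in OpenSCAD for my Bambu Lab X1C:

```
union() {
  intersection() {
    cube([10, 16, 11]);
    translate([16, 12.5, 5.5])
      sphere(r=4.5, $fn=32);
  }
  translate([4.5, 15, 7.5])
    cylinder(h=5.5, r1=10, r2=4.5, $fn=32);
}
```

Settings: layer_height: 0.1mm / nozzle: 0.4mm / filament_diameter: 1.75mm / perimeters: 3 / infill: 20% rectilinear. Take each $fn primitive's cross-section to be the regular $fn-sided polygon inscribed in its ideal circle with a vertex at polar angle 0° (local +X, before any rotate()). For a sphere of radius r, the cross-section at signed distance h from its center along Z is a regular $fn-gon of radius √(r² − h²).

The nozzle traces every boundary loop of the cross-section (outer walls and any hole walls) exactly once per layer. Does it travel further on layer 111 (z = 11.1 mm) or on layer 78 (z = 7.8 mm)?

layer 78 (z = 7.8 mm)

Layer 111 (z = 11.1): the cube does not reach this height (z outside [0, 11]); the sphere at (16, 12.5) is absent (|z−center|=5.600 > r=4.5); After intersecting: at least one operand is absent at this height, so nothing remains; the cone at (4.5, 15): at t=0.655 of its height the radius interpolates to r₁+(r₂−r₁)t = 6.400, giving a regular 32-gon of that circumradius (perimeter = 2·32·6.400·sin(180°/32) = 40.15 mm); Combining (union): only the cone at (4.5, 15) is present, so the union is just that shape — boundary = 40.15 mm. So its perimeter = 40.15 mm. Layer 78 (z = 7.8): the cube is present — its section is the full 10×16 rectangle (perimeter 52.00 mm); the sphere at (16, 12.5): section is a regular 32-gon, circumradius = √(r²−h²) = √(4.5²−2.3²) = 3.868 (perimeter = 2·32·3.868·sin(180°/32) = 24.26 mm); Keeping only the common overlap: the r=4.5 sphere at (16, 12.5) does not overlap the 10×16 cube (empty) — nothing remains; the cone at (4.5, 15) (r1=10→r2=4.5) has section circumradius 9.700 here — a regular 32-gon (perimeter = 2·32·9.700·sin(180°/32) = 60.85 mm); Merging all regions: only the cone at (4.5, 15) is present, so the union is just that shape — boundary = 60.85 mm. So its perimeter = 60.85 mm. Layer 78 is larger (60.85 vs 40.15 mm).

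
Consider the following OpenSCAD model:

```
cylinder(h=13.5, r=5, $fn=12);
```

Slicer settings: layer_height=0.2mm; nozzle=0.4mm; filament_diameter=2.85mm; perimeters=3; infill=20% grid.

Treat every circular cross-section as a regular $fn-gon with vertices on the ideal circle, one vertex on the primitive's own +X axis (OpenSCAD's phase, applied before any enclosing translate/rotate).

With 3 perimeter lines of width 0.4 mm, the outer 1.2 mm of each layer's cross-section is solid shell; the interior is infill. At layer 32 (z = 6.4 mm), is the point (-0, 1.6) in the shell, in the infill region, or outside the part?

infill

At z = 6.4 mm: the r=5 cylinder gives a regular 12-gon of circumradius 5 (constant along its height). Overall, the cross-section is a single solid region. The nearest boundary edge runs (2.50, 4.33)→(0.00, 5.00); distance from the point to it = 3.28 mm. The point is inside the cross-section and 3.28 mm from the nearest boundary — more than the 1.2 mm shell width (3 × 0.4), so it's in the infill interior.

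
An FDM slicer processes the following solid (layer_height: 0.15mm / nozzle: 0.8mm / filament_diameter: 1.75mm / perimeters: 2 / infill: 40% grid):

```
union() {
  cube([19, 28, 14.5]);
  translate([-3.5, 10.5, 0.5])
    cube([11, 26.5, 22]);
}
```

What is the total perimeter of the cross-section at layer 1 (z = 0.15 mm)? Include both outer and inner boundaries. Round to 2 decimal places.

At z = 0.15 mm: the 19×28 cube contributes its full rectangle (perimeter 94.00 mm); the cube at (-3.5, 10.5) is not intersected at this z (z outside [0.5, 22.5]); Taking the union: only the 19×28 cube is present, so the union is just that shape — boundary = 94.00 mm. Overall, the cross-section is a single solid region. Total boundary length (outer) = 94.00 mm.

94.00 mm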